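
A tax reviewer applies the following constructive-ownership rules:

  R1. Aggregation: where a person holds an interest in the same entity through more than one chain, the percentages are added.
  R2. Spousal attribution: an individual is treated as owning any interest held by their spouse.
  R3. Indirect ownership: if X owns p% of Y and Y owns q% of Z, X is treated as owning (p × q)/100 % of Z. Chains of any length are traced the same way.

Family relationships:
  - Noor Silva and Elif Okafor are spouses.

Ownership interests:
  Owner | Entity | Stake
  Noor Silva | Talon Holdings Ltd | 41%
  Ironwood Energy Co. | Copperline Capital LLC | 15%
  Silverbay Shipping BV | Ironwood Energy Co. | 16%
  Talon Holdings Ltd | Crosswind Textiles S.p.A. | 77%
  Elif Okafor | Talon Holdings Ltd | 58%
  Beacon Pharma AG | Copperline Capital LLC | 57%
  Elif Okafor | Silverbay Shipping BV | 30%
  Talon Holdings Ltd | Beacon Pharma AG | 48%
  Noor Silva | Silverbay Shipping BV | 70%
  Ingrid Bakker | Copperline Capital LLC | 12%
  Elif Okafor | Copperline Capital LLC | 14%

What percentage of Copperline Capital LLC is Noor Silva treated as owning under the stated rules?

By spousal attribution (R2), Noor Silva is treated as also owning Elif Okafor's interest in Silverbay Shipping BV, giving 70% + 30% = 100%.
By spousal attribution (R2), Noor Silva is treated as also owning Elif Okafor's interest in Talon Holdings Ltd, giving 41% + 58% = 99%.
By spousal attribution (R2), Noor Silva is treated as owning Elif Okafor's 14% interest in Copperline Capital LLC.
Chain via Silverbay Shipping BV → Ironwood Energy Co. (R3): 100% × 16% × 15% = 2.4% of Copperline Capital LLC.
Chain via Talon Holdings Ltd → Beacon Pharma AG (R3): 99% × 48% × 57% = 27.0864% of Copperline Capital LLC.
Direct interest in Copperline Capital LLC: 14%.
Aggregating (R1): 2.4% + 27.0864% + 14% = 43.4864%.

43.4864%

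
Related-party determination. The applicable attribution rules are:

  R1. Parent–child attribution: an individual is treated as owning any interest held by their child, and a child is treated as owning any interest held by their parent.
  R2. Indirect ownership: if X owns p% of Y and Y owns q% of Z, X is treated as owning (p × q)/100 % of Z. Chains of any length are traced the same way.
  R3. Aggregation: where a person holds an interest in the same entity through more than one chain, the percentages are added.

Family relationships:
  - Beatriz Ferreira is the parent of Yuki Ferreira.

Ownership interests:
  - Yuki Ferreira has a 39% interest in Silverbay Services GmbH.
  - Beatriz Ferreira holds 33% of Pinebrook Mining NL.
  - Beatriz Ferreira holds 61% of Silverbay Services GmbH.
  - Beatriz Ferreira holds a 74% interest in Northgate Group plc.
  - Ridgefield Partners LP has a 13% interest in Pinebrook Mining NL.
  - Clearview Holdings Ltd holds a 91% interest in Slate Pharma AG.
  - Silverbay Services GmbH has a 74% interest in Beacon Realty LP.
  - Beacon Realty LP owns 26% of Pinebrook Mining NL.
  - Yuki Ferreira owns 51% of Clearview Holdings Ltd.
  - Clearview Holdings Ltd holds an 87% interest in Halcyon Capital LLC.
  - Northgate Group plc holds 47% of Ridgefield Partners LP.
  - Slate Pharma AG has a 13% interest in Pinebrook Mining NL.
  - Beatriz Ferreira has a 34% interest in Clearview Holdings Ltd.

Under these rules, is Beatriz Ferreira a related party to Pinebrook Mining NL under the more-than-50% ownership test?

Yes

By parent–child attribution (R1), Beatriz Ferreira is treated as also owning Yuki Ferreira's interest in Silverbay Services GmbH, giving 61% + 39% = 100%.
By parent–child attribution (R1), Beatriz Ferreira is treated as also owning Yuki Ferreira's interest in Clearview Holdings Ltd, giving 34% + 51% = 85%.
Chain via Silverbay Services GmbH → Beacon Realty LP (R2): 100% × 74% × 26% = 19.24% of Pinebrook Mining NL.
Chain via Northgate Group plc → Ridgefield Partners LP (R2): 74% × 47% × 13% = 4.5214% of Pinebrook Mining NL.
Chain via Clearview Holdings Ltd → Slate Pharma AG (R2): 85% × 91% × 13% = 10.0555% of Pinebrook Mining NL.
Direct interest in Pinebrook Mining NL: 33%.
Aggregating (R3): 19.24% + 4.5214% + 10.0555% + 33% = 66.8169%.
66.8169% exceeds the 50% threshold, so Beatriz is a related party to Pinebrook Mining NL.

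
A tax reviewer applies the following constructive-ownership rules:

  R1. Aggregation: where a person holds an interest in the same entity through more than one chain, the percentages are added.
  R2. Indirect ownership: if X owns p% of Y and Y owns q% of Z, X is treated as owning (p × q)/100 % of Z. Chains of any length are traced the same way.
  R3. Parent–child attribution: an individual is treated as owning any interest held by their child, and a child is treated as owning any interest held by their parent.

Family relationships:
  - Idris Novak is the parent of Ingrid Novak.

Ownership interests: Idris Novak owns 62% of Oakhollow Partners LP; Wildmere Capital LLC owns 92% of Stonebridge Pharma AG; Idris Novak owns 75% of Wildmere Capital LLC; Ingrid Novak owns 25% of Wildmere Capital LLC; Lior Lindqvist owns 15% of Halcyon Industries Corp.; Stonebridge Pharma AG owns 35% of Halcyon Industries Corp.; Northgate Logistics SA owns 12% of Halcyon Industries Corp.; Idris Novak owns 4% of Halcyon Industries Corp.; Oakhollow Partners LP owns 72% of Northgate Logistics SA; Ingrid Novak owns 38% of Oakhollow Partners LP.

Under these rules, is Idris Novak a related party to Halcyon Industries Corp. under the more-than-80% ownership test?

No

By parent–child attribution (R3), Idris Novak is treated as also owning Ingrid Novak's interest in Wildmere Capital LLC, giving 75% + 25% = 100%.
By parent–child attribution (R3), Idris Novak is treated as also owning Ingrid Novak's interest in Oakhollow Partners LP, giving 62% + 38% = 100%.
Chain via Wildmere Capital LLC → Stonebridge Pharma AG (R2): 100% × 92% × 35% = 32.2% of Halcyon Industries Corp.
Chain via Oakhollow Partners LP → Northgate Logistics SA (R2): 100% × 72% × 12% = 8.64% of Halcyon Industries Corp.
Direct interest in Halcyon Industries Corp: 4%.
Aggregating (R1): 32.2% + 8.64% + 4% = 44.84%.
44.84% does not exceed the 80% threshold, so Idris is not a related party to Halcyon Industries Corp.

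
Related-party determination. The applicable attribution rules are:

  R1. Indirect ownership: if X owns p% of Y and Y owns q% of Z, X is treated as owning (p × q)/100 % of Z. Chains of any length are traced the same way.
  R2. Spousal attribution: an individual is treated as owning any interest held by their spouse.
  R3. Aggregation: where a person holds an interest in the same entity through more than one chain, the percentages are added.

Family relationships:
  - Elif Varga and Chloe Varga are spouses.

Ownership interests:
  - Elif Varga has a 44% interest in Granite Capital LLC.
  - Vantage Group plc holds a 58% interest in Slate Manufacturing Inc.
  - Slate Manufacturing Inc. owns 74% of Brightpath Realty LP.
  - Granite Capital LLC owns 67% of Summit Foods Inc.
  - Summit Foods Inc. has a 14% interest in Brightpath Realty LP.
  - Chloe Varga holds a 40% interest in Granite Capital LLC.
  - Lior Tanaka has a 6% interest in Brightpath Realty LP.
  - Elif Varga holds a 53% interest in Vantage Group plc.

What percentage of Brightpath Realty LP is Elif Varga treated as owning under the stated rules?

By spousal attribution (R2), Elif Varga is treated as also owning Chloe Varga's interest in Granite Capital LLC, giving 44% + 40% = 84%.
Chain via Granite Capital LLC → Summit Foods Inc. (R1): 84% × 67% × 14% = 7.8792% of Brightpath Realty LP.
Chain via Vantage Group plc → Slate Manufacturing Inc. (R1): 53% × 58% × 74% = 22.7476% of Brightpath Realty LP.
Aggregating (R3): 7.8792% + 22.7476% = 30.6268%.

30.6268%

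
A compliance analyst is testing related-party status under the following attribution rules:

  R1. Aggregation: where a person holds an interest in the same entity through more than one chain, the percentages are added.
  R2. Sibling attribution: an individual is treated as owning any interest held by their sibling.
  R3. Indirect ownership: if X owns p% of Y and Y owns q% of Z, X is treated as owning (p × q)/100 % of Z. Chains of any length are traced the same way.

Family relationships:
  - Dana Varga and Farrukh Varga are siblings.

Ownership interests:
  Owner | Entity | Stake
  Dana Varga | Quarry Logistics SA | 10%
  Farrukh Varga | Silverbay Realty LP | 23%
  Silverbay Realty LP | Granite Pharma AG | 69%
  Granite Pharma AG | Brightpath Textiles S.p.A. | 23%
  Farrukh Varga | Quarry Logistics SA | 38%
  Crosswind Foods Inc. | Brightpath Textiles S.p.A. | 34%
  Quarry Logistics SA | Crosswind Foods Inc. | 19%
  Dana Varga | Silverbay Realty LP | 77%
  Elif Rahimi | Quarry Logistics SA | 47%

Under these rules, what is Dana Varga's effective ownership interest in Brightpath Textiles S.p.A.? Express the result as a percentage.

18.9708%

By sibling attribution (R2), Dana Varga is treated as also owning Farrukh Varga's interest in Quarry Logistics SA, giving 10% + 38% = 48%.
By sibling attribution (R2), Dana Varga is treated as also owning Farrukh Varga's interest in Silverbay Realty LP, giving 77% + 23% = 100%.
Chain via Quarry Logistics SA → Crosswind Foods Inc. (R3): 48% × 19% × 34% = 3.1008% of Brightpath Textiles S.p.A.
Chain via Silverbay Realty LP → Granite Pharma AG (R3): 100% × 69% × 23% = 15.87% of Brightpath Textiles S.p.A.
Aggregating (R1): 3.1008% + 15.87% = 18.9708%.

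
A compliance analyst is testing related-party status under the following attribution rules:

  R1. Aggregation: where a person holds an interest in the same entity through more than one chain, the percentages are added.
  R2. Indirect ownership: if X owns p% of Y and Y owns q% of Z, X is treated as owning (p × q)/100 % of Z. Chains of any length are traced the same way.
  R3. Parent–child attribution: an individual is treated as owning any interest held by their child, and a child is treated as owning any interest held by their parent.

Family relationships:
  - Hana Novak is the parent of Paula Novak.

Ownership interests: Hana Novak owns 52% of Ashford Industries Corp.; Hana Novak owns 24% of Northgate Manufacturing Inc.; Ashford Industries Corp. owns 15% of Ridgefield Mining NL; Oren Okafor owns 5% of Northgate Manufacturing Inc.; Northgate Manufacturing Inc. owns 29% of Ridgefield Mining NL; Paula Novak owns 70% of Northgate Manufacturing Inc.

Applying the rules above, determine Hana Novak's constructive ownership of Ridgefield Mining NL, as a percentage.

35.06%

By parent–child attribution (R3), Hana Novak is treated as also owning Paula Novak's interest in Northgate Manufacturing Inc, giving 24% + 70% = 94%.
Chain via Ashford Industries Corp. (R2): 52% × 15% = 7.8% of Ridgefield Mining NL.
Chain via Northgate Manufacturing Inc. (R2): 94% × 29% = 27.26% of Ridgefield Mining NL.
Aggregating (R1): 7.8% + 27.26% = 35.06%.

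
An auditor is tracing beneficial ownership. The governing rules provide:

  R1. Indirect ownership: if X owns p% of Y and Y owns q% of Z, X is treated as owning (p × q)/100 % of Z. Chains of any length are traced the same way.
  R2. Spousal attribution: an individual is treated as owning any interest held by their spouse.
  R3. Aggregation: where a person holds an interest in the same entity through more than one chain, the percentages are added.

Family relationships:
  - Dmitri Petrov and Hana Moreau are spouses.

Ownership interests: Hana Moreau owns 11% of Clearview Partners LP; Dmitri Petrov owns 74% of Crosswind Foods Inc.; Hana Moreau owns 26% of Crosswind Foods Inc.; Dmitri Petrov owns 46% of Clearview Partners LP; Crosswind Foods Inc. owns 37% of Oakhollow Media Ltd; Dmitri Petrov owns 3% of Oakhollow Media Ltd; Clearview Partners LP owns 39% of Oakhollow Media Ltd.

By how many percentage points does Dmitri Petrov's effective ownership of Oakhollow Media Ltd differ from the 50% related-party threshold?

12.23

By spousal attribution (R2), Dmitri Petrov is treated as also owning Hana Moreau's interest in Clearview Partners LP, giving 46% + 11% = 57%.
By spousal attribution (R2), Dmitri Petrov is treated as also owning Hana Moreau's interest in Crosswind Foods Inc, giving 74% + 26% = 100%.
Chain via Clearview Partners LP (R1): 57% × 39% = 22.23% of Oakhollow Media Ltd.
Chain via Crosswind Foods Inc. (R1): 100% × 37% = 37% of Oakhollow Media Ltd.
Direct interest in Oakhollow Media Ltd: 3%.
Aggregating (R3): 22.23% + 37% + 3% = 62.23%.
62.23% exceeds the 50% threshold by 12.23 percentage points.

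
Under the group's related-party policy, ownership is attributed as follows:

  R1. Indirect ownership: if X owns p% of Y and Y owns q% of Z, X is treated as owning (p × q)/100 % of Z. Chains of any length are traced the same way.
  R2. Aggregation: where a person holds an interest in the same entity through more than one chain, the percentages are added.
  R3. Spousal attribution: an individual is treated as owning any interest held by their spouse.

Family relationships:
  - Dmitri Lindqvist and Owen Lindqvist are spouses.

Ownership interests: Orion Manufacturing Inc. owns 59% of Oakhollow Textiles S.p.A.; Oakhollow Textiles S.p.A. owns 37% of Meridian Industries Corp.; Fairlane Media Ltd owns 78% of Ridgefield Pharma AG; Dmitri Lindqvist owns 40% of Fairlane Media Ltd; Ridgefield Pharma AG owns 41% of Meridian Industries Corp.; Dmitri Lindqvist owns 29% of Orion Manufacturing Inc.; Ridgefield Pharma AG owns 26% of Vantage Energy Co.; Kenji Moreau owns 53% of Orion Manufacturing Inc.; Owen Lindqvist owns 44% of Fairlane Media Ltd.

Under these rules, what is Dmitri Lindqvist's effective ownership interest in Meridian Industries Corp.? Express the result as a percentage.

33.1939%

By spousal attribution (R3), Dmitri Lindqvist is treated as also owning Owen Lindqvist's interest in Fairlane Media Ltd, giving 40% + 44% = 84%.
Chain via Orion Manufacturing Inc. → Oakhollow Textiles S.p.A. (R1): 29% × 59% × 37% = 6.3307% of Meridian Industries Corp.
Chain via Fairlane Media Ltd → Ridgefield Pharma AG (R1): 84% × 78% × 41% = 26.8632% of Meridian Industries Corp.
Aggregating (R2): 6.3307% + 26.8632% = 33.1939%.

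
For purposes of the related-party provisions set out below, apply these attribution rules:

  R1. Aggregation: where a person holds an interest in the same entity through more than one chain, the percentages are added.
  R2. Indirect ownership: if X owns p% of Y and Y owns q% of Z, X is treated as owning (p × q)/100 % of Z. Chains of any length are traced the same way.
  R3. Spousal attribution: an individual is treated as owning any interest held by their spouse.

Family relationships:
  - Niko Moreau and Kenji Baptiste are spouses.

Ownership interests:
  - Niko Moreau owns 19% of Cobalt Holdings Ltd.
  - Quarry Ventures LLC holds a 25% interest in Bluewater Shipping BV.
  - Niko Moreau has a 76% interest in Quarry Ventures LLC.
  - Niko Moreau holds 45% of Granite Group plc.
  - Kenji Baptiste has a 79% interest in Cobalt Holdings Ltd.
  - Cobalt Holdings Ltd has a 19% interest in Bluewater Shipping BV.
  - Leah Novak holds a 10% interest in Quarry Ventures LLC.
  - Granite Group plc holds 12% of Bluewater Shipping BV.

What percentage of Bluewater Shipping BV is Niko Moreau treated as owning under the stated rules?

43.02%

By spousal attribution (R3), Niko Moreau is treated as also owning Kenji Baptiste's interest in Cobalt Holdings Ltd, giving 19% + 79% = 98%.
Chain via Quarry Ventures LLC (R2): 76% × 25% = 19% of Bluewater Shipping BV.
Chain via Cobalt Holdings Ltd (R2): 98% × 19% = 18.62% of Bluewater Shipping BV.
Chain via Granite Group plc (R2): 45% × 12% = 5.4% of Bluewater Shipping BV.
Aggregating (R1): 19% + 18.62% + 5.4% = 43.02%.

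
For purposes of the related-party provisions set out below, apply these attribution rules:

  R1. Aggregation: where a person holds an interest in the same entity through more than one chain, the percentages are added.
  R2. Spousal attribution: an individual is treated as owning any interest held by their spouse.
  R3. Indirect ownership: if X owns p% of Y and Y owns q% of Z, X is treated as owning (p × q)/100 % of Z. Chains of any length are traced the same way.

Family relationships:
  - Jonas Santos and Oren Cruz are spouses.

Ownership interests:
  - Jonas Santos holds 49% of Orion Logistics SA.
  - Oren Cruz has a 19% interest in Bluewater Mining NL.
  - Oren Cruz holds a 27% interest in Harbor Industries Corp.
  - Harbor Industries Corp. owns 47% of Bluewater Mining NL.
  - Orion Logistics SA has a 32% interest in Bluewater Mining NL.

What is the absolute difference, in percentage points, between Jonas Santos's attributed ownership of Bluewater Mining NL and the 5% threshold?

By spousal attribution (R2), Jonas Santos is treated as owning Oren Cruz's 27% interest in Harbor Industries Corp.
By spousal attribution (R2), Jonas Santos is treated as owning Oren Cruz's 19% interest in Bluewater Mining NL.
Chain via Orion Logistics SA (R3): 49% × 32% = 15.68% of Bluewater Mining NL.
Chain via Harbor Industries Corp. (R3): 27% × 47% = 12.69% of Bluewater Mining NL.
Direct interest in Bluewater Mining NL: 19%.
Aggregating (R1): 15.68% + 12.69% + 19% = 47.37%.
47.37% exceeds the 5% threshold by 42.37 percentage points.

42.37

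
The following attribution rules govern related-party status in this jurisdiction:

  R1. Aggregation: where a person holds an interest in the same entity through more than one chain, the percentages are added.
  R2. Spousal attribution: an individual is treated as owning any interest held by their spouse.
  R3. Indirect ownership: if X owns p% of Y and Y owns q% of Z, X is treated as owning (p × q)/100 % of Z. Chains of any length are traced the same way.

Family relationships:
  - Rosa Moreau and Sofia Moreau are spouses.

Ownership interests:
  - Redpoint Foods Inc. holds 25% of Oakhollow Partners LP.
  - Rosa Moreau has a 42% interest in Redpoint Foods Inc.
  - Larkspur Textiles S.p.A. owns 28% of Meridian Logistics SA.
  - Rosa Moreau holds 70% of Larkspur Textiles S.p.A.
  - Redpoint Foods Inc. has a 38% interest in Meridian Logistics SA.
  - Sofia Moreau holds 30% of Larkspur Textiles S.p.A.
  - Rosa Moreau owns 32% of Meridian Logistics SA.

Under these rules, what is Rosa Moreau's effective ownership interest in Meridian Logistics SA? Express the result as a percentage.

By spousal attribution (R2), Rosa Moreau is treated as also owning Sofia Moreau's interest in Larkspur Textiles S.p.A, giving 70% + 30% = 100%.
Chain via Redpoint Foods Inc. (R3): 42% × 38% = 15.96% of Meridian Logistics SA.
Chain via Larkspur Textiles S.p.A. (R3): 100% × 28% = 28% of Meridian Logistics SA.
Direct interest in Meridian Logistics SA: 32%.
Aggregating (R1): 15.96% + 28% + 32% = 75.96%.

75.96%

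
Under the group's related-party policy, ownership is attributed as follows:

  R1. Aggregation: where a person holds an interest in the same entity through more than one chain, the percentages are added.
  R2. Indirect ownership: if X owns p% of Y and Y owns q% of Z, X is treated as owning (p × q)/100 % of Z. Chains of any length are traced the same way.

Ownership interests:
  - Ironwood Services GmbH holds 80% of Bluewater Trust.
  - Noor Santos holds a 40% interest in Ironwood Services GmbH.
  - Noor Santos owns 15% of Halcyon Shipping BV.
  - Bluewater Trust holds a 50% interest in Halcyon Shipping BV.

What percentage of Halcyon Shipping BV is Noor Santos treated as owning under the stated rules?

Chain via Ironwood Services GmbH → Bluewater Trust (R2): 40% × 80% × 50% = 16% of Halcyon Shipping BV.
Direct interest in Halcyon Shipping BV: 15%.
Aggregating (R1): 16% + 15% = 31%.

31%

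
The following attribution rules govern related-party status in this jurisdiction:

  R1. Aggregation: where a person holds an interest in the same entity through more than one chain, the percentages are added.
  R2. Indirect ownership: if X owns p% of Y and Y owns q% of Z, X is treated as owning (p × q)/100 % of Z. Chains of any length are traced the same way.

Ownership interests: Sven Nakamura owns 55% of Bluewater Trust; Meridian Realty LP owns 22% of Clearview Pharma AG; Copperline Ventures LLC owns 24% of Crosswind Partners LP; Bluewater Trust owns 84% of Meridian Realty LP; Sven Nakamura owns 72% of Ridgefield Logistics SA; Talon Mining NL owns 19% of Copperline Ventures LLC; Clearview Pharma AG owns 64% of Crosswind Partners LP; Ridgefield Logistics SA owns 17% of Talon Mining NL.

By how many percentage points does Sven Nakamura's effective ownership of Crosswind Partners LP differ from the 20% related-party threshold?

12.936896

Chain via Ridgefield Logistics SA → Talon Mining NL → Copperline Ventures LLC (R2): 72% × 17% × 19% × 24% = 0.558144% of Crosswind Partners LP.
Chain via Bluewater Trust → Meridian Realty LP → Clearview Pharma AG (R2): 55% × 84% × 22% × 64% = 6.50496% of Crosswind Partners LP.
Aggregating (R1): 0.558144% + 6.50496% = 7.063104%.
7.063104% falls short of the 20% threshold by 12.936896 percentage points.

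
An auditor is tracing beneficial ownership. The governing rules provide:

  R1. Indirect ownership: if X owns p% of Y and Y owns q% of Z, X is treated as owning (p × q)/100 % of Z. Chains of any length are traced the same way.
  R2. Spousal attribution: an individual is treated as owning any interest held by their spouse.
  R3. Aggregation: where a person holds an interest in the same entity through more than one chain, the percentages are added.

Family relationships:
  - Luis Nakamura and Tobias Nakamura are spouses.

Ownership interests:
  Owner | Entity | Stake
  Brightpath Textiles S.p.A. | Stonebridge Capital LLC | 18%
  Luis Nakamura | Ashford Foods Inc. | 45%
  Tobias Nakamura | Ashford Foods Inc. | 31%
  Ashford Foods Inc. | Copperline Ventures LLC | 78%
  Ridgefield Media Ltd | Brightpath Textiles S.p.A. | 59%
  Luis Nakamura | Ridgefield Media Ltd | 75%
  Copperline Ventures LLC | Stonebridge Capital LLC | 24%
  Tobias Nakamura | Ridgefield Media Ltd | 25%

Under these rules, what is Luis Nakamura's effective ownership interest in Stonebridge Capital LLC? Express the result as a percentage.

24.8472%

By spousal attribution (R2), Luis Nakamura is treated as also owning Tobias Nakamura's interest in Ridgefield Media Ltd, giving 75% + 25% = 100%.
By spousal attribution (R2), Luis Nakamura is treated as also owning Tobias Nakamura's interest in Ashford Foods Inc, giving 45% + 31% = 76%.
Chain via Ridgefield Media Ltd → Brightpath Textiles S.p.A. (R1): 100% × 59% × 18% = 10.62% of Stonebridge Capital LLC.
Chain via Ashford Foods Inc. → Copperline Ventures LLC (R1): 76% × 78% × 24% = 14.2272% of Stonebridge Capital LLC.
Aggregating (R3): 10.62% + 14.2272% = 24.8472%.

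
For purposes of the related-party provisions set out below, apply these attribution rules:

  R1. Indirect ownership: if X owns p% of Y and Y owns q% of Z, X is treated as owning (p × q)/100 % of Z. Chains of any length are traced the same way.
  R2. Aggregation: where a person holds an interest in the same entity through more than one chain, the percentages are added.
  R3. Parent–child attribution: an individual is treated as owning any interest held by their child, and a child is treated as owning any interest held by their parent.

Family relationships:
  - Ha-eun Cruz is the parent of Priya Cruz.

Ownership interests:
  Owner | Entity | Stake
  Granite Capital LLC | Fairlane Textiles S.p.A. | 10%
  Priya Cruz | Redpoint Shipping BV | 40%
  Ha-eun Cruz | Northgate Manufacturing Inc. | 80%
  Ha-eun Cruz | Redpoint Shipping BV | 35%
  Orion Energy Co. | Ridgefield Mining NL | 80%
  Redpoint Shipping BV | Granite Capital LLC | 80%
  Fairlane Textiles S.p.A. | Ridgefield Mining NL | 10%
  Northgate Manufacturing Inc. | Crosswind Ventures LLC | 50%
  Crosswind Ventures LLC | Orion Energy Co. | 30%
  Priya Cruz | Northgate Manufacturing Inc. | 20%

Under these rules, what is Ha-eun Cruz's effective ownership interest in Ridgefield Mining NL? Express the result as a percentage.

By parent–child attribution (R3), Ha-eun Cruz is treated as also owning Priya Cruz's interest in Redpoint Shipping BV, giving 35% + 40% = 75%.
By parent–child attribution (R3), Ha-eun Cruz is treated as also owning Priya Cruz's interest in Northgate Manufacturing Inc, giving 80% + 20% = 100%.
Chain via Redpoint Shipping BV → Granite Capital LLC → Fairlane Textiles S.p.A. (R1): 75% × 80% × 10% × 10% = 0.6% of Ridgefield Mining NL.
Chain via Northgate Manufacturing Inc. → Crosswind Ventures LLC → Orion Energy Co. (R1): 100% × 50% × 30% × 80% = 12% of Ridgefield Mining NL.
Aggregating (R2): 0.6% + 12% = 12.6%.

12.6%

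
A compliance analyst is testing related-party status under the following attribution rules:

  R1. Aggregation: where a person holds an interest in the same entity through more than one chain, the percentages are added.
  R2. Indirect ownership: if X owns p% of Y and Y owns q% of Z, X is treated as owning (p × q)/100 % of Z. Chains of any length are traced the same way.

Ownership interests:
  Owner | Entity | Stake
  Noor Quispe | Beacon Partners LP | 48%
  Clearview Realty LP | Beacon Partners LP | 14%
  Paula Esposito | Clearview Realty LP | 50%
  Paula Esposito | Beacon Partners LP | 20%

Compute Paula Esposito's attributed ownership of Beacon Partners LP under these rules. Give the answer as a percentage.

Chain via Clearview Realty LP (R2): 50% × 14% = 7% of Beacon Partners LP.
Direct interest in Beacon Partners LP: 20%.
Aggregating (R1): 7% + 20% = 27%.

27%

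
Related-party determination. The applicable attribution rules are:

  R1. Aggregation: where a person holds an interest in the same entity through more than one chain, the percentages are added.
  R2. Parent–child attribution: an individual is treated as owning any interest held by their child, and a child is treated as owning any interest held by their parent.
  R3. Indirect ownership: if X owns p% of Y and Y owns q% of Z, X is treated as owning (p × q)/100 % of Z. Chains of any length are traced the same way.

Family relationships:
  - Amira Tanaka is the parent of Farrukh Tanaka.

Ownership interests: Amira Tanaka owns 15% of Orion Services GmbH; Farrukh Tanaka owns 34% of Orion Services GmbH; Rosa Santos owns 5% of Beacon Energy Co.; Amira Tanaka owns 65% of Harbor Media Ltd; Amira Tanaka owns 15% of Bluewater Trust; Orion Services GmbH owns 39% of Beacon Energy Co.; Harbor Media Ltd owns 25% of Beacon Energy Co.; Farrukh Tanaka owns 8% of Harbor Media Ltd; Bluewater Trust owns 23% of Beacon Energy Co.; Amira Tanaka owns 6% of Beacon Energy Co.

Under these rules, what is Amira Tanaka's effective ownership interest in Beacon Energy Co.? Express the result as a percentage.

By parent–child attribution (R2), Amira Tanaka is treated as also owning Farrukh Tanaka's interest in Harbor Media Ltd, giving 65% + 8% = 73%.
By parent–child attribution (R2), Amira Tanaka is treated as also owning Farrukh Tanaka's interest in Orion Services GmbH, giving 15% + 34% = 49%.
Chain via Harbor Media Ltd (R3): 73% × 25% = 18.25% of Beacon Energy Co.
Chain via Orion Services GmbH (R3): 49% × 39% = 19.11% of Beacon Energy Co.
Chain via Bluewater Trust (R3): 15% × 23% = 3.45% of Beacon Energy Co.
Direct interest in Beacon Energy Co: 6%.
Aggregating (R1): 18.25% + 19.11% + 3.45% + 6% = 46.81%.

46.81%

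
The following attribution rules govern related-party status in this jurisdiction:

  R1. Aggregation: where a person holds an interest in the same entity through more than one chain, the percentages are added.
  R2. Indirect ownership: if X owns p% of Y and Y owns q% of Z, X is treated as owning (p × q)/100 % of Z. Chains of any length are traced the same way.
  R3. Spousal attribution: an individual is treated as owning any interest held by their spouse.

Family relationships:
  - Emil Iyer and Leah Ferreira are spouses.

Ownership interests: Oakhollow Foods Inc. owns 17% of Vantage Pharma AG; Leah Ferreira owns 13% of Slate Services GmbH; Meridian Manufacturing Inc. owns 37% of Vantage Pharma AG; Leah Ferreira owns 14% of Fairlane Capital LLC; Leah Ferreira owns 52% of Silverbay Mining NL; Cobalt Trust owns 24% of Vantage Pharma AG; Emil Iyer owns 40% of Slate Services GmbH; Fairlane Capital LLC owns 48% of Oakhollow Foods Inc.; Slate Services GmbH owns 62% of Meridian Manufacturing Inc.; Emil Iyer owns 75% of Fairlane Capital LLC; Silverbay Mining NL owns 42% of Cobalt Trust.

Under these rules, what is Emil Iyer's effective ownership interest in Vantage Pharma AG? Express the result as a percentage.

By spousal attribution (R3), Emil Iyer is treated as also owning Leah Ferreira's interest in Slate Services GmbH, giving 40% + 13% = 53%.
By spousal attribution (R3), Emil Iyer is treated as also owning Leah Ferreira's interest in Fairlane Capital LLC, giving 75% + 14% = 89%.
By spousal attribution (R3), Emil Iyer is treated as owning Leah Ferreira's 52% interest in Silverbay Mining NL.
Chain via Slate Services GmbH → Meridian Manufacturing Inc. (R2): 53% × 62% × 37% = 12.1582% of Vantage Pharma AG.
Chain via Fairlane Capital LLC → Oakhollow Foods Inc. (R2): 89% × 48% × 17% = 7.2624% of Vantage Pharma AG.
Chain via Silverbay Mining NL → Cobalt Trust (R2): 52% × 42% × 24% = 5.2416% of Vantage Pharma AG.
Aggregating (R1): 12.1582% + 7.2624% + 5.2416% = 24.6622%.

24.6622%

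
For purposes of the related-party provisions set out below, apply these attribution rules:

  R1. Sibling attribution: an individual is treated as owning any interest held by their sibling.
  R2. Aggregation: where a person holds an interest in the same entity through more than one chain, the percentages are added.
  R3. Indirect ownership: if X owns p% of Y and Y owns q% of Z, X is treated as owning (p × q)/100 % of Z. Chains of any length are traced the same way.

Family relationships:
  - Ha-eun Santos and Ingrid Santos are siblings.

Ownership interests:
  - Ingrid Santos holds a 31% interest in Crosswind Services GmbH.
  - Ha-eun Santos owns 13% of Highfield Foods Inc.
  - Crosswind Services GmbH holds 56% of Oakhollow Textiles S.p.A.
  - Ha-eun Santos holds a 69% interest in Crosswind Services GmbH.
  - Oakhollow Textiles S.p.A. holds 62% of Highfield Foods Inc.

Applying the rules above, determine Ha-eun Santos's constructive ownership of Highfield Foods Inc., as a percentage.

47.72%

By sibling attribution (R1), Ha-eun Santos is treated as also owning Ingrid Santos's interest in Crosswind Services GmbH, giving 69% + 31% = 100%.
Chain via Crosswind Services GmbH → Oakhollow Textiles S.p.A. (R3): 100% × 56% × 62% = 34.72% of Highfield Foods Inc.
Direct interest in Highfield Foods Inc: 13%.
Aggregating (R2): 34.72% + 13% = 47.72%.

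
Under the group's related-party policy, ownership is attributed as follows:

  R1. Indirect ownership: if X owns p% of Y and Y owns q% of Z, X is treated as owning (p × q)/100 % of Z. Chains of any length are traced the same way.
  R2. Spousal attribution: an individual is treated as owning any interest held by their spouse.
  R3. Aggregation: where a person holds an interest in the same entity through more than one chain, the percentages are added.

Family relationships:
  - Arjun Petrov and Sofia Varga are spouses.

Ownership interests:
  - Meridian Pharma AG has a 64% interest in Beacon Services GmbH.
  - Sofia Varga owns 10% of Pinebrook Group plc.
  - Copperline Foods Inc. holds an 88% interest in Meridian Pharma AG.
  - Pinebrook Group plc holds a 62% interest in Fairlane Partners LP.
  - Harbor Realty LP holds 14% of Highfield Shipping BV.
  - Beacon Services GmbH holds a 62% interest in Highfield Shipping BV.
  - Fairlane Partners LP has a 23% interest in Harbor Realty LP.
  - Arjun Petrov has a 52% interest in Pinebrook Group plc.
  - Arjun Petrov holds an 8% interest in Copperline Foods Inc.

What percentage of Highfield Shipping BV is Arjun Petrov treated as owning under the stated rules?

By spousal attribution (R2), Arjun Petrov is treated as also owning Sofia Varga's interest in Pinebrook Group plc, giving 52% + 10% = 62%.
Chain via Copperline Foods Inc. → Meridian Pharma AG → Beacon Services GmbH (R1): 8% × 88% × 64% × 62% = 2.793472% of Highfield Shipping BV.
Chain via Pinebrook Group plc → Fairlane Partners LP → Harbor Realty LP (R1): 62% × 62% × 23% × 14% = 1.237768% of Highfield Shipping BV.
Aggregating (R3): 2.793472% + 1.237768% = 4.03124%.

4.03124%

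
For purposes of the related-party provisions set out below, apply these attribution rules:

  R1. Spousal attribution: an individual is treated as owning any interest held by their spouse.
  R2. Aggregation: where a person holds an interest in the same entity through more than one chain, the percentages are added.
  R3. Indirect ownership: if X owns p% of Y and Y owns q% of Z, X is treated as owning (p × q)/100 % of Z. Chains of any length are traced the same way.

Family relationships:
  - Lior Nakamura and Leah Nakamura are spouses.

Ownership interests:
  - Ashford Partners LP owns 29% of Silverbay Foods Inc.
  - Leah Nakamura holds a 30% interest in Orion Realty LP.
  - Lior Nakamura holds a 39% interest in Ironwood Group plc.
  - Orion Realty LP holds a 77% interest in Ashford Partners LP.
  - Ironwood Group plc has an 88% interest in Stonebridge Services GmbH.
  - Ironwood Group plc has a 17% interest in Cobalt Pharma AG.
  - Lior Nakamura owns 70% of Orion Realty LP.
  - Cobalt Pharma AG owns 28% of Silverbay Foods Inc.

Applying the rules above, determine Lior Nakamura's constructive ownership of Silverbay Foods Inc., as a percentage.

24.1864%

By spousal attribution (R1), Lior Nakamura is treated as also owning Leah Nakamura's interest in Orion Realty LP, giving 70% + 30% = 100%.
Chain via Orion Realty LP → Ashford Partners LP (R3): 100% × 77% × 29% = 22.33% of Silverbay Foods Inc.
Chain via Ironwood Group plc → Cobalt Pharma AG (R3): 39% × 17% × 28% = 1.8564% of Silverbay Foods Inc.
Aggregating (R2): 22.33% + 1.8564% = 24.1864%.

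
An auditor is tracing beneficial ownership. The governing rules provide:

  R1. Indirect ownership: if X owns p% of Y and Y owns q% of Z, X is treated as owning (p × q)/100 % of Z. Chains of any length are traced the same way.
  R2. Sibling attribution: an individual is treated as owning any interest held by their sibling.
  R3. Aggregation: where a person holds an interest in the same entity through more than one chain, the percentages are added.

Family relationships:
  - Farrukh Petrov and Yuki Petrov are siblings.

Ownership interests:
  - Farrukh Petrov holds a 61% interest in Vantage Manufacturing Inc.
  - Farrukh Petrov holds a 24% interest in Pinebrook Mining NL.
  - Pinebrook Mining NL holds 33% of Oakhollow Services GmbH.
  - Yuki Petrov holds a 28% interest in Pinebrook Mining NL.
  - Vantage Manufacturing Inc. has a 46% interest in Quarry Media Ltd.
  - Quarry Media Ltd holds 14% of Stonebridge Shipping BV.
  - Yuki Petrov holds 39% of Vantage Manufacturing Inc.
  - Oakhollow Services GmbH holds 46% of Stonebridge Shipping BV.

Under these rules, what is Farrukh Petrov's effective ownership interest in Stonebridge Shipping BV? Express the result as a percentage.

By sibling attribution (R2), Farrukh Petrov is treated as also owning Yuki Petrov's interest in Vantage Manufacturing Inc, giving 61% + 39% = 100%.
By sibling attribution (R2), Farrukh Petrov is treated as also owning Yuki Petrov's interest in Pinebrook Mining NL, giving 24% + 28% = 52%.
Chain via Vantage Manufacturing Inc. → Quarry Media Ltd (R1): 100% × 46% × 14% = 6.44% of Stonebridge Shipping BV.
Chain via Pinebrook Mining NL → Oakhollow Services GmbH (R1): 52% × 33% × 46% = 7.8936% of Stonebridge Shipping BV.
Aggregating (R3): 6.44% + 7.8936% = 14.3336%.

14.3336%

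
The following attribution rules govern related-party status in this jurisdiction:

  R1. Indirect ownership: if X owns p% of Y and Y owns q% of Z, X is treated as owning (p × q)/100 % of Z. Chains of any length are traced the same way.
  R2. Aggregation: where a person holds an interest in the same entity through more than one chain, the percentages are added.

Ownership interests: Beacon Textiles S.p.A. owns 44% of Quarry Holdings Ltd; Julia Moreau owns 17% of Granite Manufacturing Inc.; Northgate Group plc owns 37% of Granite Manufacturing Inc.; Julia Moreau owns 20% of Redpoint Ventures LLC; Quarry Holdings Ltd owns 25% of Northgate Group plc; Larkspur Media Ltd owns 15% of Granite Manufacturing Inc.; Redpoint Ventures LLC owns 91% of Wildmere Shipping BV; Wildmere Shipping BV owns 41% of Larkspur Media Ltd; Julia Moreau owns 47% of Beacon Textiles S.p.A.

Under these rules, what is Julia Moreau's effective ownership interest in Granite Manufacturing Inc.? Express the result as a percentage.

Chain via Redpoint Ventures LLC → Wildmere Shipping BV → Larkspur Media Ltd (R1): 20% × 91% × 41% × 15% = 1.1193% of Granite Manufacturing Inc.
Chain via Beacon Textiles S.p.A. → Quarry Holdings Ltd → Northgate Group plc (R1): 47% × 44% × 25% × 37% = 1.9129% of Granite Manufacturing Inc.
Direct interest in Granite Manufacturing Inc: 17%.
Aggregating (R2): 1.1193% + 1.9129% + 17% = 20.0322%.

20.0322%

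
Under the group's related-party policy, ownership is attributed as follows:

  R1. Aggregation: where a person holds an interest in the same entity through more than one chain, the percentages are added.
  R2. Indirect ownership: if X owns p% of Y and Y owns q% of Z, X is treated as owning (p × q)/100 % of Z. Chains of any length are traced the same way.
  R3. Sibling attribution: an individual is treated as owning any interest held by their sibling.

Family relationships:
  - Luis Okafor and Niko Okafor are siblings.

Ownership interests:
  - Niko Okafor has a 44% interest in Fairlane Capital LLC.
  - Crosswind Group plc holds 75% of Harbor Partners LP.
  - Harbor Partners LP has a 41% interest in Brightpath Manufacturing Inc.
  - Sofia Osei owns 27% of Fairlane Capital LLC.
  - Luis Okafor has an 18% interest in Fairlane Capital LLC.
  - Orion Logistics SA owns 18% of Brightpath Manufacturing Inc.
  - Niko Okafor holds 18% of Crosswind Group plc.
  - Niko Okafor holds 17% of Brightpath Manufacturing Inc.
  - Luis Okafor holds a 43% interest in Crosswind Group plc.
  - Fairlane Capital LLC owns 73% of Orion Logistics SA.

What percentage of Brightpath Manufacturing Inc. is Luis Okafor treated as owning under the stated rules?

43.9043%

By sibling attribution (R3), Luis Okafor is treated as also owning Niko Okafor's interest in Crosswind Group plc, giving 43% + 18% = 61%.
By sibling attribution (R3), Luis Okafor is treated as also owning Niko Okafor's interest in Fairlane Capital LLC, giving 18% + 44% = 62%.
By sibling attribution (R3), Luis Okafor is treated as owning Niko Okafor's 17% interest in Brightpath Manufacturing Inc.
Chain via Crosswind Group plc → Harbor Partners LP (R2): 61% × 75% × 41% = 18.7575% of Brightpath Manufacturing Inc.
Chain via Fairlane Capital LLC → Orion Logistics SA (R2): 62% × 73% × 18% = 8.1468% of Brightpath Manufacturing Inc.
Direct interest in Brightpath Manufacturing Inc: 17%.
Aggregating (R1): 18.7575% + 8.1468% + 17% = 43.9043%.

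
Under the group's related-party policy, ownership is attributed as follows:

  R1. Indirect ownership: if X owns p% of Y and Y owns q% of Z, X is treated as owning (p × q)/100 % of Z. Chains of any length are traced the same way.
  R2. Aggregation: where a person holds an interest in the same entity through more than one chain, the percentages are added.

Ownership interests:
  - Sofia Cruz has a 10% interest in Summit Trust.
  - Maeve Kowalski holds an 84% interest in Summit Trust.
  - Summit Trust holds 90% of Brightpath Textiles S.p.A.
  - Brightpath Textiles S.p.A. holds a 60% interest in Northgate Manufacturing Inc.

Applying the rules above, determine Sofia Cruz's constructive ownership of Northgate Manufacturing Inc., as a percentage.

5.4%

Chain via Summit Trust → Brightpath Textiles S.p.A. (R1): 10% × 90% × 60% = 5.4% of Northgate Manufacturing Inc.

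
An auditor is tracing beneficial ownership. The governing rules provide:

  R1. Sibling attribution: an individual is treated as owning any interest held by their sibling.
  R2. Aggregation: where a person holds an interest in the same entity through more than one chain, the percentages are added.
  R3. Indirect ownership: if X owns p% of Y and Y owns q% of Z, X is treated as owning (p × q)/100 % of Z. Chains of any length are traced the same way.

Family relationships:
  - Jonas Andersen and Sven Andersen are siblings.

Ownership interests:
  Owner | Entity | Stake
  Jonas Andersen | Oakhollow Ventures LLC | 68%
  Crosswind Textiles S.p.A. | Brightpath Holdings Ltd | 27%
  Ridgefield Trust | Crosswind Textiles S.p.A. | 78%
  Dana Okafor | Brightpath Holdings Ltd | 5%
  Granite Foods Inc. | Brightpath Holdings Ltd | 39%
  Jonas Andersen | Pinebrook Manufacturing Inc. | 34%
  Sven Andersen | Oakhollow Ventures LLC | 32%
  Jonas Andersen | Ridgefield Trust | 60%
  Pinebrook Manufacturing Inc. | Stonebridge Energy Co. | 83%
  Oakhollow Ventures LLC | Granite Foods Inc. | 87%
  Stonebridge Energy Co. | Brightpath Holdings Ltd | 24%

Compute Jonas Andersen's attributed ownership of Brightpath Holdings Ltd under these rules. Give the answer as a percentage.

53.3388%

By sibling attribution (R1), Jonas Andersen is treated as also owning Sven Andersen's interest in Oakhollow Ventures LLC, giving 68% + 32% = 100%.
Chain via Ridgefield Trust → Crosswind Textiles S.p.A. (R3): 60% × 78% × 27% = 12.636% of Brightpath Holdings Ltd.
Chain via Pinebrook Manufacturing Inc. → Stonebridge Energy Co. (R3): 34% × 83% × 24% = 6.7728% of Brightpath Holdings Ltd.
Chain via Oakhollow Ventures LLC → Granite Foods Inc. (R3): 100% × 87% × 39% = 33.93% of Brightpath Holdings Ltd.
Aggregating (R2): 12.636% + 6.7728% + 33.93% = 53.3388%.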